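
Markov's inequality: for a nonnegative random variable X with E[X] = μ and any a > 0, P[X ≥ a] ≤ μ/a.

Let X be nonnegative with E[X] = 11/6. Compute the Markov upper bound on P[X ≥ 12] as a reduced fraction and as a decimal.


μ = E[X] = 11/6, a = 12.
Markov: P[X ≥ 12] ≤ μ/a = (11/6)/12 = 11/72.
Numerically: ≈ 0.152778.
(Since a = 12 > μ = 1.833333, the bound 11/72 is < 1 and informative.)

P[X ≥ 12] ≤ 11/72 ≈ 0.152778.


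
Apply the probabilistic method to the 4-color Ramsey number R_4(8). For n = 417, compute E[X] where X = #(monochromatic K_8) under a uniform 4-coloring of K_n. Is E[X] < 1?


E[X] = C(417, 8) · 4^{1 − 28} = 21194845068522060 · 4^{−27} = 21194845068522060/18014398509481984.
As a reduced fraction: E[X] = 5298711267130515/4503599627370496 ≈ 1.17655.
Is E[X] < 1? NO.
Since E[X] ≥ 1, the first-moment bound is inconclusive at n = 417; it does NOT by itself certify R_4(8) > 417.

E[X] = 5298711267130515/4503599627370496 ≈ 1.17655; E[X] ≥ 1; first-moment method inconclusive here.


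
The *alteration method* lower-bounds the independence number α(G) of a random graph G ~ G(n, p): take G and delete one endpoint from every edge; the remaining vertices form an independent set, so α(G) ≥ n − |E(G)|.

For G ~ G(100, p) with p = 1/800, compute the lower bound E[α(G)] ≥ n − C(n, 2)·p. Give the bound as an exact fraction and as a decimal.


E[|E(G)|] = C(100, 2)·p = 4950 · (1/800) = 99/16.
E[α(G)] ≥ n − E[|E(G)|] = 100 − 99/16 = 1501/16.
Numerically: ≈ 93.81250.
(This is only a lower bound; the true E[α(G)] may be larger.)

E[α(G)] ≥ 1501/16 ≈ 93.81250.


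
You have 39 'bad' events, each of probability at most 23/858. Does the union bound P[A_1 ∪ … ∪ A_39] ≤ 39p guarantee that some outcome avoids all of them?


Union bound: P[∪_{i=1}^{39} A_i] ≤ Σ_i P[A_i] ≤ 39·p = 39·(23/858) = 23/22.
Numerically: 23/22 ≈ 1.0455.
Is 23/22 < 1? NO.
Since the bound 23/22 is ≥ 1, the union bound is uninformative here; it does NOT by itself certify existence.

39·p = 23/22 ≈ 1.0455; existence NOT certified by the union bound.


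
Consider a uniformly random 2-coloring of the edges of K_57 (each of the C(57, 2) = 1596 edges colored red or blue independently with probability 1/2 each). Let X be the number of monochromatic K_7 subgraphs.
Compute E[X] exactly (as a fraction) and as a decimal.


Let X = Σ_S X_S over the C(57, 7) = 264385836 subsets S of size 7, where X_S = 1 if the K_7 on S is monochromatic.
For a fixed S, the K_7 on S has C(7, 2) = 21 edges. P[all 21 edges red] = (1/2)^21, and likewise for blue, so P[monochromatic] = 2·(1/2)^21 = 2^{1 − 21} = 1/1048576.
Summing: E[X] = C(57, 7) · 2^{1 − 21} = 264385836 · 1/1048576 = 66096459/262144.
Numerically: E[X] ≈ 252.137981.

E[X] = C(57,7)·2^(1−C(7,2)) = 66096459/262144 ≈ 252.137981.


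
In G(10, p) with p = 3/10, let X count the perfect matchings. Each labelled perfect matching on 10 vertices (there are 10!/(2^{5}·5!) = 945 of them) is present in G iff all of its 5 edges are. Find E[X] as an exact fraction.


K_10 has 10!/(2^{5}·5!) = 945 labelled perfect matchings.
For each such perfect matching H, let X_H = 1 if all 5 edges of H are present in G. Then P[X_H = 1] = p^{5} = (3/10)^{5} = 243/100000.
By linearity of expectation: E[X] = Σ_H E[X_H] = 945 · p^{5} = 945 · 243/100000 = 45927/20000.
Numerically: E[X] ≈ 2.296.

E[X] = 945 · (3/10)^{5} = 45927/20000 ≈ 2.296.


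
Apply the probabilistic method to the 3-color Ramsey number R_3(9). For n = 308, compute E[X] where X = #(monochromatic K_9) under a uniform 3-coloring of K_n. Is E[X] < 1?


E[X] = C(308, 9) · 3^{1 − 36} = 61088326838816200 · 3^{−35} = 61088326838816200/50031545098999707.
As a reduced fraction: E[X] = 61088326838816200/50031545098999707 ≈ 1.2210.
Is E[X] < 1? NO.
Since E[X] ≥ 1, the first-moment bound is inconclusive at n = 308; it does NOT by itself certify R_3(9) > 308.

E[X] = 61088326838816200/50031545098999707 ≈ 1.2210; E[X] ≥ 1; first-moment method inconclusive here.


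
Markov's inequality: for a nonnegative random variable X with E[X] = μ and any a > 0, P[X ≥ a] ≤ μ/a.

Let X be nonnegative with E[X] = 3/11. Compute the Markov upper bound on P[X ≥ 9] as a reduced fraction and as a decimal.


μ = E[X] = 3/11, a = 9.
Markov: P[X ≥ 9] ≤ μ/a = (3/11)/9 = 1/33.
Numerically: ≈ 0.0303.
(Since a = 9 > μ = 0.2727, the bound 1/33 is < 1 and informative.)

P[X ≥ 9] ≤ 1/33 ≈ 0.0303.


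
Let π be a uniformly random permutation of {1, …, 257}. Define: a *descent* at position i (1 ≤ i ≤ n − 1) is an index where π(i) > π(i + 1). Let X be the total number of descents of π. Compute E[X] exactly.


Write X = Σ X_I over i = 1, …, 256, with X_I the indicator of one descent.
There are 256 indicators.
For each fixed i, the pair (π(i), π(i+1)) is a uniformly random ordered pair of distinct values from {1, …, 257}; by symmetry P[π(i) > π(i+1)] = 1/2.
By linearity: E[X] = 256 · (1/2) = (257 − 1) · (1/2) = 128 ≈ 128.000.

E[X] = 128 = 128.000.


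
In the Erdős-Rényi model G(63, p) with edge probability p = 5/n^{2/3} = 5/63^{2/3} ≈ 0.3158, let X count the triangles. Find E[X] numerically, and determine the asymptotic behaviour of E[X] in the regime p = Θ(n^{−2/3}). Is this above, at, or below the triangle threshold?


Number of potential triangles: C(63, 3) = 39711.
Each occurs with probability p³ ≈ (0.3158)³ ≈ 3.1494079e-02.
By linearity: E[X] = C(63, 3)·p³ ≈ 39711 · 3.1494079e-02 ≈ 1250.66138.
Since α = 2/3 < 1, p = c/n^{2/3} ≫ 1/n is above the triangle threshold p ~ 1/n. Asymptotically E[X] ~ (c³/6)·n^{3(1−α)} = (5³/6)·n^{1} → ∞; triangles are abundant w.h.p.

E[X] ≈ 1250.66138; in regime p = Θ(1/n^{2/3}) E[X] diverges (above the triangle threshold p ~ 1/n).


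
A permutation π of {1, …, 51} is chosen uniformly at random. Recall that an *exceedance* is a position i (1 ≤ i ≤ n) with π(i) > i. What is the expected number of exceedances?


Write X = Σ_{i=1}^{51} X_i, where X_i = 1_{π(i) > i}.
For each fixed i, π(i) is uniform over {1, …, 51} (marginal of a uniform permutation), so P[π(i) > i] = (n − i)/n. Summing: Σ_{i=1}^{51} (n − i)/n = (0 + 1 + … + 50)/51 = 51(51 − 1)/(2·51) = (51 − 1)/2.
Hence E[X] = Σ_{i=1}^{51} (51 − i)/51 = 25 ≈ 25.0000.

E[X] = 25 = 25.0000.


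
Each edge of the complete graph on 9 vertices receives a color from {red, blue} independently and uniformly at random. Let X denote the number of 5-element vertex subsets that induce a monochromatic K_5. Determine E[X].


Let X = Σ_S X_S over the C(9, 5) = 126 subsets S of size 5, where X_S = 1 if the K_5 on S is monochromatic.
For a fixed S, the K_5 on S has C(5, 2) = 10 edges. P[all 10 edges red] = (1/2)^10, and likewise for blue, so P[monochromatic] = 2·(1/2)^10 = 2^{1 − 10} = 1/512.
Summing: E[X] = C(9, 5) · 2^{1 − 10} = 126 · 1/512 = 63/256.
Numerically: E[X] ≈ 0.24609.

E[X] = C(9,5)·2^(1−C(5,2)) = 63/256 ≈ 0.24609.


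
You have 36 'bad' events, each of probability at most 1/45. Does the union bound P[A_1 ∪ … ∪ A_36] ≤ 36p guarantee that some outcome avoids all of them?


Union bound: P[∪_{i=1}^{36} A_i] ≤ Σ_i P[A_i] ≤ 36·p = 36·(1/45) = 4/5.
Numerically: 4/5 ≈ 0.800.
Is 4/5 < 1? YES.
Since P[∪ A_i] ≤ 4/5 < 1, the complement has P[∩ A_i^c] ≥ 1 − 4/5 = 1/5 > 0, so some outcome avoids every A_i.

36·p = 4/5 ≈ 0.800; existence CERTIFIED by the union bound.


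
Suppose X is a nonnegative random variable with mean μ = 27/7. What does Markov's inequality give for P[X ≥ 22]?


μ = E[X] = 27/7, a = 22.
Markov: P[X ≥ 22] ≤ μ/a = (27/7)/22 = 27/154.
Numerically: ≈ 0.1753.
(Since a = 22 > μ = 3.8571, the bound 27/154 is < 1 and informative.)

P[X ≥ 22] ≤ 27/154 ≈ 0.1753.


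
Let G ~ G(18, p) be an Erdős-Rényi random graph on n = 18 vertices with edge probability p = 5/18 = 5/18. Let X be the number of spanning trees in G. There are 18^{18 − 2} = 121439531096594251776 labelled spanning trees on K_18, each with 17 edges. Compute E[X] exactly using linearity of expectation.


K_18 has 18^{18 − 2} = 121439531096594251776 labelled spanning trees.
For each such spanning tree H, let X_H = 1 if all 17 edges of H are present in G. Then P[X_H = 1] = p^{17} = (5/18)^{17} = 762939453125/2185911559738696531968.
Summing the indicators: E[X] = Σ_H E[X_H] = 121439531096594251776 · p^{17} = 121439531096594251776 · 762939453125/2185911559738696531968 = 762939453125/18.
Numerically: E[X] ≈ 4.23855e+10.

E[X] = 121439531096594251776 · (5/18)^{17} = 762939453125/18 ≈ 4.23855e+10.


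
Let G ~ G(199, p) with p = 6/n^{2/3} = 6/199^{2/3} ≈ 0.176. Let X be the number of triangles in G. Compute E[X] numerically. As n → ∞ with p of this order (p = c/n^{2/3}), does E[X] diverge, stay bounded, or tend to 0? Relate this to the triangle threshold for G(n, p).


Number of potential triangles: C(199, 3) = 1293699.
Each occurs with probability p³ ≈ (0.176)³ ≈ 5.454408e-03.
By linearity: E[X] = C(199, 3)·p³ ≈ 1293699 · 5.454408e-03 ≈ 7056.3618.
Since α = 2/3 < 1, p = c/n^{2/3} ≫ 1/n is above the triangle threshold p ~ 1/n. Asymptotically E[X] ~ (c³/6)·n^{3(1−α)} = (6³/6)·n^{1} → ∞; triangles are abundant w.h.p.

E[X] ≈ 7056.3618; in regime p = Θ(1/n^{2/3}) E[X] diverges (above the triangle threshold p ~ 1/n).


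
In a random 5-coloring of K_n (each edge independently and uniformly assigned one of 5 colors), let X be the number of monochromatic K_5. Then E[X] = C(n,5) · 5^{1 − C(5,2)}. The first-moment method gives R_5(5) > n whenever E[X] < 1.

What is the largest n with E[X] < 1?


We need C(n, 5) · 5^{1 − 10} < 1, i.e. C(n, 5) < 5^{10 − 1} = 1953125.
Check values of n near the boundary:
  n = 46: C(46, 5) = 1370754; 1370754 < 1953125? YES
  n = 47: C(47, 5) = 1533939; 1533939 < 1953125? YES
  n = 48: C(48, 5) = 1712304; 1712304 < 1953125? YES
  n = 49: C(49, 5) = 1906884; 1906884 < 1953125? YES
  n = 50: C(50, 5) = 2118760; 2118760 < 1953125? NO
  n = 51: C(51, 5) = 2349060; 2349060 < 1953125? NO
  n = 52: C(52, 5) = 2598960; 2598960 < 1953125? NO
The largest n with C(n, 5) < 1953125 is n = 49 (where E[X] = 1906884/1953125 ≈ 0.976). Hence R_5(5) > 49, i.e. R_5(5) ≥ 50.

Largest n = 49; hence R_5(5) > 49.


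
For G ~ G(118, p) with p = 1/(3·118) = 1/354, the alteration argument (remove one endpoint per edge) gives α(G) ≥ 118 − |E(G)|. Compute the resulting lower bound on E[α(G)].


E[|E(G)|] = C(118, 2)·p = 6903 · (1/354) = 39/2.
E[α(G)] ≥ n − E[|E(G)|] = 118 − 39/2 = 197/2.
Numerically: ≈ 98.500000.
(This is only a lower bound; the true E[α(G)] may be larger.)

E[α(G)] ≥ 197/2 ≈ 98.500000.


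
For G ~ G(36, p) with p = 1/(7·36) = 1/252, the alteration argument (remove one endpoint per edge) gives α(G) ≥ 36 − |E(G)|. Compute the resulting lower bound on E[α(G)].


E[|E(G)|] = C(36, 2)·p = 630 · (1/252) = 5/2.
E[α(G)] ≥ n − E[|E(G)|] = 36 − 5/2 = 67/2.
Numerically: ≈ 33.50000.
(This is only a lower bound; the true E[α(G)] may be larger.)

E[α(G)] ≥ 67/2 ≈ 33.50000.


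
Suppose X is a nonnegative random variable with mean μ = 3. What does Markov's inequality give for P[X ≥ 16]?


μ = E[X] = 3, a = 16.
Markov: P[X ≥ 16] ≤ μ/a = (3)/16 = 3/16.
Numerically: ≈ 0.18750.
(Since a = 16 > μ = 3.00000, the bound 3/16 is < 1 and informative.)

P[X ≥ 16] ≤ 3/16 ≈ 0.18750.


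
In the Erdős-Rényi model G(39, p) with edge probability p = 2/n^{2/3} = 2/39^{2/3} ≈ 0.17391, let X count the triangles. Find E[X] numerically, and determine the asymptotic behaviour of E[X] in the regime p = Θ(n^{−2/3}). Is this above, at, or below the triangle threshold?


Number of potential triangles: C(39, 3) = 9139.
Each occurs with probability p³ ≈ (0.17391)³ ≈ 5.2596976e-03.
By linearity: E[X] = C(39, 3)·p³ ≈ 9139 · 5.2596976e-03 ≈ 48.06838.
Since α = 2/3 < 1, p = c/n^{2/3} ≫ 1/n is above the triangle threshold p ~ 1/n. Asymptotically E[X] ~ (c³/6)·n^{3(1−α)} = (2³/6)·n^{1} → ∞; triangles are abundant w.h.p.

E[X] ≈ 48.06838; in regime p = Θ(1/n^{2/3}) E[X] diverges (above the triangle threshold p ~ 1/n).


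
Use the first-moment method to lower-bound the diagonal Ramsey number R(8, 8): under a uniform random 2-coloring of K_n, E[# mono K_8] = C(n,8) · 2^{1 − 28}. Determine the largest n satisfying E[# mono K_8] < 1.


We need C(n, 8) · 2^{1 − 28} < 1, i.e. C(n, 8) < 2^{28 − 1} = 134217728.
Check values of n near the boundary:
  n = 37: C(37, 8) = 38608020; 38608020 < 134217728? YES
  n = 38: C(38, 8) = 48903492; 48903492 < 134217728? YES
  n = 39: C(39, 8) = 61523748; 61523748 < 134217728? YES
  n = 40: C(40, 8) = 76904685; 76904685 < 134217728? YES
  n = 41: C(41, 8) = 95548245; 95548245 < 134217728? YES
  n = 42: C(42, 8) = 118030185; 118030185 < 134217728? YES
  n = 43: C(43, 8) = 145008513; 145008513 < 134217728? NO
The largest n with C(n, 8) < 134217728 is n = 42 (where E[X] = 118030185/134217728 ≈ 0.87939). Hence R(8, 8) > 42, i.e. R(8, 8) ≥ 43.

Largest n = 42; hence R(8, 8) > 42.


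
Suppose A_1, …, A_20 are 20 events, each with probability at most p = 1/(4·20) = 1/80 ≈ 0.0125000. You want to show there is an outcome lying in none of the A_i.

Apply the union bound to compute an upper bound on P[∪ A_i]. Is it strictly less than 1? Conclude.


Union bound: P[∪_{i=1}^{20} A_i] ≤ Σ_i P[A_i] ≤ 20·p = 20·(1/80) = 1/4.
Numerically: 1/4 ≈ 0.2500000.
Is 1/4 < 1? YES.
Since P[∪ A_i] ≤ 1/4 < 1, the complement has P[∩ A_i^c] ≥ 1 − 1/4 = 3/4 > 0, so some outcome avoids every A_i.

20·p = 1/4 ≈ 0.2500000; existence CERTIFIED by the union bound.


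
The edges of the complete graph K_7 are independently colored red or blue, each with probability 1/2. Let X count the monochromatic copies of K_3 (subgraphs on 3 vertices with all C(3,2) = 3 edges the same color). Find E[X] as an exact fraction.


Let X = Σ_S X_S over the C(7, 3) = 35 subsets S of size 3, where X_S = 1 if the K_3 on S is monochromatic.
For a fixed S, the K_3 on S has C(3, 2) = 3 edges. P[all 3 edges red] = (1/2)^3, and likewise for blue, so P[monochromatic] = 2·(1/2)^3 = 2^{1 − 3} = 1/4.
Summing: E[X] = C(7, 3) · 2^{1 − 3} = 35 · 1/4 = 35/4.
Numerically: E[X] ≈ 8.750000.

E[X] = C(7,3)·2^(1−C(3,2)) = 35/4 ≈ 8.750000.


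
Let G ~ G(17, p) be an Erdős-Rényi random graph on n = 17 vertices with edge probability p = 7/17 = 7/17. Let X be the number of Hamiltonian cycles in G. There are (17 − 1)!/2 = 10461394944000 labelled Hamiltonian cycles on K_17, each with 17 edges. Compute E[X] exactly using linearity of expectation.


K_17 has (17 − 1)!/2 = 10461394944000 labelled Hamiltonian cycles.
For each such Hamiltonian cycle H, let X_H = 1 if all 17 edges of H are present in G. Then P[X_H = 1] = p^{17} = (7/17)^{17} = 232630513987207/827240261886336764177.
Summing the indicators: E[X] = Σ_H E[X_H] = 10461394944000 · p^{17} = 10461394944000 · 232630513987207/827240261886336764177 = 2433639682845888590481408000/827240261886336764177.
Numerically: E[X] ≈ 2.9419e+06.

E[X] = 10461394944000 · (7/17)^{17} = 2433639682845888590481408000/827240261886336764177 ≈ 2.9419e+06.


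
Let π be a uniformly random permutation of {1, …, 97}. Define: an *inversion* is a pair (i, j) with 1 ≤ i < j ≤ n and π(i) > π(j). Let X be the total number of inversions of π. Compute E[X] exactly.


Write X = Σ X_I over the C(97, 2) = 4656 pairs i < j, with X_I the indicator of one inversion.
There are 4656 indicators.
For each fixed pair i < j, the values π(i) and π(j) are two distinct elements of {1, …, 97} in uniformly random order; by symmetry P[π(i) > π(j)] = 1/2.
By linearity: E[X] = 4656 · (1/2) = C(97, 2) · (1/2) = 4656/2 = 2328 ≈ 2328.0000.

E[X] = 2328 = 2328.0000.


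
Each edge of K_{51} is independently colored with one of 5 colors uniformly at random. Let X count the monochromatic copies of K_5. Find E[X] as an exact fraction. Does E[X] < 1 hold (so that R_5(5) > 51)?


E[X] = C(51, 5) · 5^{1 − 10} = 2349060 · 5^{−9} = 2349060/1953125.
As a reduced fraction: E[X] = 469812/390625 ≈ 1.2027.
Is E[X] < 1? NO.
Since E[X] ≥ 1, the first-moment bound is inconclusive at n = 51; it does NOT by itself certify R_5(5) > 51.

E[X] = 469812/390625 ≈ 1.2027; E[X] ≥ 1; first-moment method inconclusive here.


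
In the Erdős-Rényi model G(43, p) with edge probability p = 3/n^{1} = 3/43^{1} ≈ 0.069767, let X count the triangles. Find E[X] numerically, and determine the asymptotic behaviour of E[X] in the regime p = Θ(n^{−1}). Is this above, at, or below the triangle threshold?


Number of potential triangles: C(43, 3) = 12341.
Each occurs with probability p³ ≈ (0.069767)³ ≈ 3.3959274e-04.
By linearity: E[X] = C(43, 3)·p³ ≈ 12341 · 3.3959274e-04 ≈ 4.19091.
Here α = 1, so p = 3/n is exactly at the triangle threshold p ~ 1/n. Asymptotically E[X] → c³/6 = 3³/6 = 9/2 ≈ 4.50000, a bounded constant. In this regime the triangle count is asymptotically Poisson(c³/6).

E[X] ≈ 4.19091; in regime p = Θ(1/n^{1}) E[X] stays bounded (at the triangle threshold p ~ 1/n).


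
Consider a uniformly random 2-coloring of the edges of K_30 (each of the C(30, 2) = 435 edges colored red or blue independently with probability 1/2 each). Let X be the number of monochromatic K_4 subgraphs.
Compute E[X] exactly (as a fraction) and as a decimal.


Let X = Σ_S X_S over the C(30, 4) = 27405 subsets S of size 4, where X_S = 1 if the K_4 on S is monochromatic.
For a fixed S, the K_4 on S has C(4, 2) = 6 edges. P[all 6 edges red] = (1/2)^6, and likewise for blue, so P[monochromatic] = 2·(1/2)^6 = 2^{1 − 6} = 1/32.
By linearity of expectation: E[X] = C(30, 4) · 2^{1 − 6} = 27405 · 1/32 = 27405/32.
Numerically: E[X] ≈ 856.406250.

E[X] = C(30,4)·2^(1−C(4,2)) = 27405/32 ≈ 856.406250.


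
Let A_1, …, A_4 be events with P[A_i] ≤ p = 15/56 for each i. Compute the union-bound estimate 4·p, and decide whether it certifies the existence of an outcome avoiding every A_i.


Union bound: P[∪_{i=1}^{4} A_i] ≤ Σ_i P[A_i] ≤ 4·p = 4·(15/56) = 15/14.
Numerically: 15/14 ≈ 1.071.
Is 15/14 < 1? NO.
Since the bound 15/14 is ≥ 1, the union bound is uninformative here; it does NOT by itself certify existence.

4·p = 15/14 ≈ 1.071; existence NOT certified by the union bound.


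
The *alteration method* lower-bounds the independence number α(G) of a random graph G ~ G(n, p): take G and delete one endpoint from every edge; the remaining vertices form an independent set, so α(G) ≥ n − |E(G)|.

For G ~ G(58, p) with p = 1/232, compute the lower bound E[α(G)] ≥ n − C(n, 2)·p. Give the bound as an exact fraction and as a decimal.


E[|E(G)|] = C(58, 2)·p = 1653 · (1/232) = 57/8.
E[α(G)] ≥ n − E[|E(G)|] = 58 − 57/8 = 407/8.
Numerically: ≈ 50.875.
(This is only a lower bound; the true E[α(G)] may be larger.)

E[α(G)] ≥ 407/8 ≈ 50.875.


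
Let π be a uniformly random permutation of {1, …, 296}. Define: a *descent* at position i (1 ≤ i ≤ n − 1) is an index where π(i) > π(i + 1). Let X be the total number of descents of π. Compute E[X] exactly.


Write X = Σ X_I over i = 1, …, 295, with X_I the indicator of one descent.
There are 295 indicators.
For each fixed i, the pair (π(i), π(i+1)) is a uniformly random ordered pair of distinct values from {1, …, 296}; by symmetry P[π(i) > π(i+1)] = 1/2.
By linearity: E[X] = 295 · (1/2) = (296 − 1) · (1/2) = 295/2 ≈ 147.50000.

E[X] = 295/2 = 147.50000.


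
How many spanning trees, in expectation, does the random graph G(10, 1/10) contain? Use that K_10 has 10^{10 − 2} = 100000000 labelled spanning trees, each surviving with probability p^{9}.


K_10 has 10^{10 − 2} = 100000000 labelled spanning trees.
For each such spanning tree H, let X_H = 1 if all 9 edges of H are present in G. Then P[X_H = 1] = p^{9} = (1/10)^{9} = 1/1000000000.
By linearity of expectation: E[X] = Σ_H E[X_H] = 100000000 · p^{9} = 100000000 · 1/1000000000 = 1/10.
Numerically: E[X] ≈ 0.1.

E[X] = 100000000 · (1/10)^{9} = 1/10 ≈ 0.1.


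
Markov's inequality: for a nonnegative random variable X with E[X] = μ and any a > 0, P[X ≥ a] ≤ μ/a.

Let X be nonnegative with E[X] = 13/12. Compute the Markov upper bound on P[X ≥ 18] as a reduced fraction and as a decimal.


μ = E[X] = 13/12, a = 18.
Markov: P[X ≥ 18] ≤ μ/a = (13/12)/18 = 13/216.
Numerically: ≈ 0.060185.
(Since a = 18 > μ = 1.083333, the bound 13/216 is < 1 and informative.)

P[X ≥ 18] ≤ 13/216 ≈ 0.060185.


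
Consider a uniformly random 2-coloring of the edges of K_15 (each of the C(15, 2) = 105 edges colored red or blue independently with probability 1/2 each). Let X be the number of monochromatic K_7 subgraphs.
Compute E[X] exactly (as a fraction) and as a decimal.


Let X = Σ_S X_S over the C(15, 7) = 6435 subsets S of size 7, where X_S = 1 if the K_7 on S is monochromatic.
For a fixed S, the K_7 on S has C(7, 2) = 21 edges. P[all 21 edges red] = (1/2)^21, and likewise for blue, so P[monochromatic] = 2·(1/2)^21 = 2^{1 − 21} = 1/1048576.
By linearity of expectation: E[X] = C(15, 7) · 2^{1 − 21} = 6435 · 1/1048576 = 6435/1048576.
Numerically: E[X] ≈ 0.00614.

E[X] = C(15,7)·2^(1−C(7,2)) = 6435/1048576 ≈ 0.00614.


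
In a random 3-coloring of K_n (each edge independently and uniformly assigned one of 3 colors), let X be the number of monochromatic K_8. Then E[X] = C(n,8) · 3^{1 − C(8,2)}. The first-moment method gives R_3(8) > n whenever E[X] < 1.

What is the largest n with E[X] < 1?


We need C(n, 8) · 3^{1 − 28} < 1, i.e. C(n, 8) < 3^{28 − 1} = 7625597484987.
Check values of n near the boundary:
  n = 155: C(155, 8) = 6876747915675; 6876747915675 < 7625597484987? YES
  n = 156: C(156, 8) = 7248464019225; 7248464019225 < 7625597484987? YES
  n = 157: C(157, 8) = 7637643295425; 7637643295425 < 7625597484987? NO
The largest n with C(n, 8) < 7625597484987 is n = 156 (where E[X] = 805384891025/847288609443 ≈ 0.95054). Hence R_3(8) > 156, i.e. R_3(8) ≥ 157.

Largest n = 156; hence R_3(8) > 156.


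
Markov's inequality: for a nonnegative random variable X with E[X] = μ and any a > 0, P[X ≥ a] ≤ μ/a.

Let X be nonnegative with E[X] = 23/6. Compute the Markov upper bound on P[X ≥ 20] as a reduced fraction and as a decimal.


μ = E[X] = 23/6, a = 20.
Markov: P[X ≥ 20] ≤ μ/a = (23/6)/20 = 23/120.
Numerically: ≈ 0.19167.
(Since a = 20 > μ = 3.83333, the bound 23/120 is < 1 and informative.)

P[X ≥ 20] ≤ 23/120 ≈ 0.19167.


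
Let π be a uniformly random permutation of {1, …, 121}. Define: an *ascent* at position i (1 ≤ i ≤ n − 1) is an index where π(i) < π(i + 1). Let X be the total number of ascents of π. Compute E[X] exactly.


Write X = Σ X_I over i = 1, …, 120, with X_I the indicator of one ascent.
There are 120 indicators.
For each fixed i, the pair (π(i), π(i+1)) is a uniformly random ordered pair of distinct values from {1, …, 121}; by symmetry P[π(i) < π(i+1)] = 1/2.
By linearity: E[X] = 120 · (1/2) = (121 − 1) · (1/2) = 60 ≈ 60.00000.

E[X] = 60 = 60.00000.


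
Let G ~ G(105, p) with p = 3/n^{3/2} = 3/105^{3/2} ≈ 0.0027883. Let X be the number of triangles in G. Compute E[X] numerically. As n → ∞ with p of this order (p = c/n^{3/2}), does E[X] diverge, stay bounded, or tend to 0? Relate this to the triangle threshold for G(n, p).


Number of potential triangles: C(105, 3) = 187460.
Each occurs with probability p³ ≈ (0.0027883)³ ≈ 2.1677636e-08.
By linearity: E[X] = C(105, 3)·p³ ≈ 187460 · 2.1677636e-08 ≈ 0.00406.
Since α = 3/2 > 1, p = c/n^{3/2} = o(1/n) is below the triangle threshold p ~ 1/n. Asymptotically E[X] ~ (c³/6)·n^{3(1−α)} = (3³/6)·n^{-1.5} → 0, so by Markov's inequality G has no triangles w.h.p.

E[X] ≈ 0.00406; in regime p = Θ(1/n^{3/2}) E[X] tends to 0 (below the triangle threshold p ~ 1/n).


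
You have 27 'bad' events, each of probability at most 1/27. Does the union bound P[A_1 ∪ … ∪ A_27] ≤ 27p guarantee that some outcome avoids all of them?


Union bound: P[∪_{i=1}^{27} A_i] ≤ Σ_i P[A_i] ≤ 27·p = 27·(1/27) = 1.
Numerically: 1 ≈ 1.000.
Is 1 < 1? NO.
Since the bound 1 is ≥ 1, the union bound is uninformative here; it does NOT by itself certify existence.

27·p = 1 ≈ 1.000; existence NOT certified by the union bound.


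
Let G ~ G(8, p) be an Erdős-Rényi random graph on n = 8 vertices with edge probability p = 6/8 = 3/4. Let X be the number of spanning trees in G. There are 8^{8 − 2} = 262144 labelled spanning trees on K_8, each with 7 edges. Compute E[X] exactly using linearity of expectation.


K_8 has 8^{8 − 2} = 262144 labelled spanning trees.
For each such spanning tree H, let X_H = 1 if all 7 edges of H are present in G. Then P[X_H = 1] = p^{7} = (3/4)^{7} = 2187/16384.
By linearity of expectation: E[X] = Σ_H E[X_H] = 262144 · p^{7} = 262144 · 2187/16384 = 34992.
Numerically: E[X] ≈ 34992.

E[X] = 262144 · (3/4)^{7} = 34992 ≈ 34992.


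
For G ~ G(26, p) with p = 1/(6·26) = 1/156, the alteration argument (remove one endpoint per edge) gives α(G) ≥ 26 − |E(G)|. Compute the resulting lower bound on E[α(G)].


E[|E(G)|] = C(26, 2)·p = 325 · (1/156) = 25/12.
E[α(G)] ≥ n − E[|E(G)|] = 26 − 25/12 = 287/12.
Numerically: ≈ 23.91667.
(This is only a lower bound; the true E[α(G)] may be larger.)

E[α(G)] ≥ 287/12 ≈ 23.91667.


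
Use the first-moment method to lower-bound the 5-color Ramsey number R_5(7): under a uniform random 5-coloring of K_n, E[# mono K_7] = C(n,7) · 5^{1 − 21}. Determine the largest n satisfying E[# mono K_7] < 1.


We need C(n, 7) · 5^{1 − 21} < 1, i.e. C(n, 7) < 5^{21 − 1} = 95367431640625.
Check values of n near the boundary:
  n = 332: C(332, 7) = 82772214646616; 82772214646616 < 95367431640625? YES
  n = 333: C(333, 7) = 84549532139028; 84549532139028 < 95367431640625? YES
  n = 334: C(334, 7) = 86359460961576; 86359460961576 < 95367431640625? YES
  n = 335: C(335, 7) = 88202498238195; 88202498238195 < 95367431640625? YES
  n = 336: C(336, 7) = 90079147136880; 90079147136880 < 95367431640625? YES
  n = 337: C(337, 7) = 91989916924632; 91989916924632 < 95367431640625? YES
  n = 338: C(338, 7) = 93935323022736; 93935323022736 < 95367431640625? YES
  n = 339: C(339, 7) = 95915887062372; 95915887062372 < 95367431640625? NO
The largest n with C(n, 7) < 95367431640625 is n = 338 (where E[X] = 93935323022736/95367431640625 ≈ 0.9850). Hence R_5(7) > 338, i.e. R_5(7) ≥ 339.

Largest n = 338; hence R_5(7) > 338.


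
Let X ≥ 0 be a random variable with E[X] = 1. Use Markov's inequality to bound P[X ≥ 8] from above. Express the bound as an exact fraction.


μ = E[X] = 1, a = 8.
Markov: P[X ≥ 8] ≤ μ/a = (1)/8 = 1/8.
Numerically: ≈ 0.12500.
(Since a = 8 > μ = 1.00000, the bound 1/8 is < 1 and informative.)

P[X ≥ 8] ≤ 1/8 ≈ 0.12500.


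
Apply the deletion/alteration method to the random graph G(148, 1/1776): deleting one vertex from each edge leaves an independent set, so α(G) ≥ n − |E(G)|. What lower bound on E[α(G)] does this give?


E[|E(G)|] = C(148, 2)·p = 10878 · (1/1776) = 49/8.
E[α(G)] ≥ n − E[|E(G)|] = 148 − 49/8 = 1135/8.
Numerically: ≈ 141.875.
(This is only a lower bound; the true E[α(G)] may be larger.)

E[α(G)] ≥ 1135/8 ≈ 141.875.


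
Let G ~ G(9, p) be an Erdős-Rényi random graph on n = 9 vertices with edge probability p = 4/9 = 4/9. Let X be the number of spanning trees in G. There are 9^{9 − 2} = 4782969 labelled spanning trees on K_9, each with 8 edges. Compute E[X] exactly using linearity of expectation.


K_9 has 9^{9 − 2} = 4782969 labelled spanning trees.
For each such spanning tree H, let X_H = 1 if all 8 edges of H are present in G. Then P[X_H = 1] = p^{8} = (4/9)^{8} = 65536/43046721.
By linearity of expectation: E[X] = Σ_H E[X_H] = 4782969 · p^{8} = 4782969 · 65536/43046721 = 65536/9.
Numerically: E[X] ≈ 7282.

E[X] = 4782969 · (4/9)^{8} = 65536/9 ≈ 7282.


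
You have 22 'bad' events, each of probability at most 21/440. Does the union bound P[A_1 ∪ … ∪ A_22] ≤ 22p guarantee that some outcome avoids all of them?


Union bound: P[∪_{i=1}^{22} A_i] ≤ Σ_i P[A_i] ≤ 22·p = 22·(21/440) = 21/20.
Numerically: 21/20 ≈ 1.050.
Is 21/20 < 1? NO.
Since the bound 21/20 is ≥ 1, the union bound is uninformative here; it does NOT by itself certify existence.

22·p = 21/20 ≈ 1.050; existence NOT certified by the union bound.


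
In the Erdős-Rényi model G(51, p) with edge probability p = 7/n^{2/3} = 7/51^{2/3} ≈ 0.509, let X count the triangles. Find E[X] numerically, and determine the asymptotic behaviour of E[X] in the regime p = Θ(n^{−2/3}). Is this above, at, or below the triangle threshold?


Number of potential triangles: C(51, 3) = 20825.
Each occurs with probability p³ ≈ (0.509)³ ≈ 1.31872e-01.
By linearity: E[X] = C(51, 3)·p³ ≈ 20825 · 1.31872e-01 ≈ 2746.242.
Since α = 2/3 < 1, p = c/n^{2/3} ≫ 1/n is above the triangle threshold p ~ 1/n. Asymptotically E[X] ~ (c³/6)·n^{3(1−α)} = (7³/6)·n^{1} → ∞; triangles are abundant w.h.p.

E[X] ≈ 2746.242; in regime p = Θ(1/n^{2/3}) E[X] diverges (above the triangle threshold p ~ 1/n).


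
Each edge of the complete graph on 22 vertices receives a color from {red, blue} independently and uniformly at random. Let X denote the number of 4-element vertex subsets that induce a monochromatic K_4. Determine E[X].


Let X = Σ_S X_S over the C(22, 4) = 7315 subsets S of size 4, where X_S = 1 if the K_4 on S is monochromatic.
For a fixed S, the K_4 on S has C(4, 2) = 6 edges. P[all 6 edges red] = (1/2)^6, and likewise for blue, so P[monochromatic] = 2·(1/2)^6 = 2^{1 − 6} = 1/32.
By linearity: E[X] = C(22, 4) · 2^{1 − 6} = 7315 · 1/32 = 7315/32.
Numerically: E[X] ≈ 228.59375.

E[X] = C(22,4)·2^(1−C(4,2)) = 7315/32 ≈ 228.59375.


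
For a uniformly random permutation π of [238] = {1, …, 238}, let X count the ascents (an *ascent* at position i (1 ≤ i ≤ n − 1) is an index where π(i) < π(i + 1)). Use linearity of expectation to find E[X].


Write X = Σ X_I over i = 1, …, 237, with X_I the indicator of one ascent.
There are 237 indicators.
For each fixed i, the pair (π(i), π(i+1)) is a uniformly random ordered pair of distinct values from {1, …, 238}; by symmetry P[π(i) < π(i+1)] = 1/2.
By linearity: E[X] = 237 · (1/2) = (238 − 1) · (1/2) = 237/2 ≈ 118.50000.

E[X] = 237/2 = 118.50000.


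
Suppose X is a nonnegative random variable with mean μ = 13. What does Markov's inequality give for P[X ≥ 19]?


μ = E[X] = 13, a = 19.
Markov: P[X ≥ 19] ≤ μ/a = (13)/19 = 13/19.
Numerically: ≈ 0.6842.
(Since a = 19 > μ = 13.0000, the bound 13/19 is < 1 and informative.)

P[X ≥ 19] ≤ 13/19 ≈ 0.6842.


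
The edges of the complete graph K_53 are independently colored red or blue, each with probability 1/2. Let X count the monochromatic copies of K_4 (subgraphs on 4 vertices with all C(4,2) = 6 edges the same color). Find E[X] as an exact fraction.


Let X = Σ_S X_S over the C(53, 4) = 292825 subsets S of size 4, where X_S = 1 if the K_4 on S is monochromatic.
For a fixed S, the K_4 on S has C(4, 2) = 6 edges. P[all 6 edges red] = (1/2)^6, and likewise for blue, so P[monochromatic] = 2·(1/2)^6 = 2^{1 − 6} = 1/32.
By linearity: E[X] = C(53, 4) · 2^{1 − 6} = 292825 · 1/32 = 292825/32.
Numerically: E[X] ≈ 9150.781.

E[X] = C(53,4)·2^(1−C(4,2)) = 292825/32 ≈ 9150.781.


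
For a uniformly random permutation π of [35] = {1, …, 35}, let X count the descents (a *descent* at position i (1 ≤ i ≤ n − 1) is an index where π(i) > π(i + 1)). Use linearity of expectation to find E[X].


Write X = Σ X_I over i = 1, …, 34, with X_I the indicator of one descent.
There are 34 indicators.
For each fixed i, the pair (π(i), π(i+1)) is a uniformly random ordered pair of distinct values from {1, …, 35}; by symmetry P[π(i) > π(i+1)] = 1/2.
By linearity: E[X] = 34 · (1/2) = (35 − 1) · (1/2) = 17 ≈ 17.00000.

E[X] = 17 = 17.00000.


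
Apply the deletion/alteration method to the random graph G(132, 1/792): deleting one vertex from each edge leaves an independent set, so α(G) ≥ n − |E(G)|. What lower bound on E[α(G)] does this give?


E[|E(G)|] = C(132, 2)·p = 8646 · (1/792) = 131/12.
E[α(G)] ≥ n − E[|E(G)|] = 132 − 131/12 = 1453/12.
Numerically: ≈ 121.08333.
(This is only a lower bound; the true E[α(G)] may be larger.)

E[α(G)] ≥ 1453/12 ≈ 121.08333.


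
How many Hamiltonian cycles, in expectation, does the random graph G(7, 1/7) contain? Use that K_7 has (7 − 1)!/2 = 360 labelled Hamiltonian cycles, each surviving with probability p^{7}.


K_7 has (7 − 1)!/2 = 360 labelled Hamiltonian cycles.
For each such Hamiltonian cycle H, let X_H = 1 if all 7 edges of H are present in G. Then P[X_H = 1] = p^{7} = (1/7)^{7} = 1/823543.
By linearity: E[X] = Σ_H E[X_H] = 360 · p^{7} = 360 · 1/823543 = 360/823543.
Numerically: E[X] ≈ 0.000437.

E[X] = 360 · (1/7)^{7} = 360/823543 ≈ 0.000437.


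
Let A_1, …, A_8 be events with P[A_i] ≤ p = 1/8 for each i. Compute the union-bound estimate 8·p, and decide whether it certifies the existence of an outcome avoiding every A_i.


Union bound: P[∪_{i=1}^{8} A_i] ≤ Σ_i P[A_i] ≤ 8·p = 8·(1/8) = 1.
Numerically: 1 ≈ 1.0000000.
Is 1 < 1? NO.
Since the bound 1 is ≥ 1, the union bound is uninformative here; it does NOT by itself certify existence.

8·p = 1 ≈ 1.0000000; existence NOT certified by the union bound.


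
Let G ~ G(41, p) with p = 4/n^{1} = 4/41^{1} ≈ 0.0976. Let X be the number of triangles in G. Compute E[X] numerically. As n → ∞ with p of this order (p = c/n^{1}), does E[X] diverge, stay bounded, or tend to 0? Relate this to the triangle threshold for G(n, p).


Number of potential triangles: C(41, 3) = 10660.
Each occurs with probability p³ ≈ (0.0976)³ ≈ 9.28599e-04.
By linearity: E[X] = C(41, 3)·p³ ≈ 10660 · 9.28599e-04 ≈ 9.899.
Here α = 1, so p = 4/n is exactly at the triangle threshold p ~ 1/n. Asymptotically E[X] → c³/6 = 4³/6 = 32/3 ≈ 10.667, a bounded constant. In this regime the triangle count is asymptotically Poisson(c³/6).

E[X] ≈ 9.899; in regime p = Θ(1/n^{1}) E[X] stays bounded (at the triangle threshold p ~ 1/n).


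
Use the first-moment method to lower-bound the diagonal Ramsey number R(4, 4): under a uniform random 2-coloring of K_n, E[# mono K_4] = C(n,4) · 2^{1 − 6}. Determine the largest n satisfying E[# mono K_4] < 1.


We need C(n, 4) · 2^{1 − 6} < 1, i.e. C(n, 4) < 2^{6 − 1} = 32.
Check values of n near the boundary:
  n = 4: C(4, 4) = 1; 1 < 32? YES
  n = 5: C(5, 4) = 5; 5 < 32? YES
  n = 6: C(6, 4) = 15; 15 < 32? YES
  n = 7: C(7, 4) = 35; 35 < 32? NO
  n = 8: C(8, 4) = 70; 70 < 32? NO
The largest n with C(n, 4) < 32 is n = 6 (where E[X] = 15/32 ≈ 0.469). Hence R(4, 4) > 6, i.e. R(4, 4) ≥ 7.

Largest n = 6; hence R(4, 4) > 6.


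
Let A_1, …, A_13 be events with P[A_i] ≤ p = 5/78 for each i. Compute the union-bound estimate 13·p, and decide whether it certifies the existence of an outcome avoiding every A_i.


Union bound: P[∪_{i=1}^{13} A_i] ≤ Σ_i P[A_i] ≤ 13·p = 13·(5/78) = 5/6.
Numerically: 5/6 ≈ 0.833.
Is 5/6 < 1? YES.
Since P[∪ A_i] ≤ 5/6 < 1, the complement has P[∩ A_i^c] ≥ 1 − 5/6 = 1/6 > 0, so some outcome avoids every A_i.

13·p = 5/6 ≈ 0.833; existence CERTIFIED by the union bound.


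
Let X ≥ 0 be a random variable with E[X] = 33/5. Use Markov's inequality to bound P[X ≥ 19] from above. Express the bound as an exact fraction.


μ = E[X] = 33/5, a = 19.
Markov: P[X ≥ 19] ≤ μ/a = (33/5)/19 = 33/95.
Numerically: ≈ 0.3474.
(Since a = 19 > μ = 6.6000, the bound 33/95 is < 1 and informative.)

P[X ≥ 19] ≤ 33/95 ≈ 0.3474.


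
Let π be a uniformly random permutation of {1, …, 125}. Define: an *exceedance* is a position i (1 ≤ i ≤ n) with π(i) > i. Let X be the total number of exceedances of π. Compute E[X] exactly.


Write X = Σ_{i=1}^{125} X_i, where X_i = 1_{π(i) > i}.
For each fixed i, π(i) is uniform over {1, …, 125} (marginal of a uniform permutation), so P[π(i) > i] = (n − i)/n. Summing: Σ_{i=1}^{125} (n − i)/n = (0 + 1 + … + 124)/125 = 125(125 − 1)/(2·125) = (125 − 1)/2.
Hence E[X] = Σ_{i=1}^{125} (125 − i)/125 = 62 ≈ 62.000.

E[X] = 62 = 62.000.


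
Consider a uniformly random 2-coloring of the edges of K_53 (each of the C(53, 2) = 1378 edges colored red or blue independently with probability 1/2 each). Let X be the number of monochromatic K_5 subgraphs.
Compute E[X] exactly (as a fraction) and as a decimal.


Let X = Σ_S X_S over the C(53, 5) = 2869685 subsets S of size 5, where X_S = 1 if the K_5 on S is monochromatic.
For a fixed S, the K_5 on S has C(5, 2) = 10 edges. P[all 10 edges red] = (1/2)^10, and likewise for blue, so P[monochromatic] = 2·(1/2)^10 = 2^{1 − 10} = 1/512.
Summing: E[X] = C(53, 5) · 2^{1 − 10} = 2869685 · 1/512 = 2869685/512.
Numerically: E[X] ≈ 5604.854.

E[X] = C(53,5)·2^(1−C(5,2)) = 2869685/512 ≈ 5604.854.


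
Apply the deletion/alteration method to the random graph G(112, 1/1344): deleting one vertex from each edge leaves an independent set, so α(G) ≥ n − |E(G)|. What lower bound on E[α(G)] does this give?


E[|E(G)|] = C(112, 2)·p = 6216 · (1/1344) = 37/8.
E[α(G)] ≥ n − E[|E(G)|] = 112 − 37/8 = 859/8.
Numerically: ≈ 107.37500.
(This is only a lower bound; the true E[α(G)] may be larger.)

E[α(G)] ≥ 859/8 ≈ 107.37500.


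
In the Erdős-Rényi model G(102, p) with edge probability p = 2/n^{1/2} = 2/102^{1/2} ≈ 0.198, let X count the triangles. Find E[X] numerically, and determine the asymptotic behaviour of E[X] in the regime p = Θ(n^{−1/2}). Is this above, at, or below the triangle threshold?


Number of potential triangles: C(102, 3) = 171700.
Each occurs with probability p³ ≈ (0.198)³ ≈ 7.765863e-03.
By linearity: E[X] = C(102, 3)·p³ ≈ 171700 · 7.765863e-03 ≈ 1333.3987.
Since α = 1/2 < 1, p = c/n^{1/2} ≫ 1/n is above the triangle threshold p ~ 1/n. Asymptotically E[X] ~ (c³/6)·n^{3(1−α)} = (2³/6)·n^{1.5} → ∞; triangles are abundant w.h.p.

E[X] ≈ 1333.3987; in regime p = Θ(1/n^{1/2}) E[X] diverges (above the triangle threshold p ~ 1/n).


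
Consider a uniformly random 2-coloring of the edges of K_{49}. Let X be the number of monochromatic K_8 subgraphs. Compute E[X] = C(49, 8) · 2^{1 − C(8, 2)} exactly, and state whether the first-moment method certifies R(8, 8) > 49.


E[X] = C(49, 8) · 2^{1 − 28} = 450978066 · 2^{−27} = 450978066/134217728.
As a reduced fraction: E[X] = 225489033/67108864 ≈ 3.3600.
Is E[X] < 1? NO.
Since E[X] ≥ 1, the first-moment bound is inconclusive at n = 49; it does NOT by itself certify R(8, 8) > 49.

E[X] = 225489033/67108864 ≈ 3.3600; E[X] ≥ 1; first-moment method inconclusive here.


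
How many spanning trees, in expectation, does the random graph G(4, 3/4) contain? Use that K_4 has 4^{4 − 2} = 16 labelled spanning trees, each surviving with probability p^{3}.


K_4 has 4^{4 − 2} = 16 labelled spanning trees.
For each such spanning tree H, let X_H = 1 if all 3 edges of H are present in G. Then P[X_H = 1] = p^{3} = (3/4)^{3} = 27/64.
Summing the indicators: E[X] = Σ_H E[X_H] = 16 · p^{3} = 16 · 27/64 = 27/4.
Numerically: E[X] ≈ 6.75.

E[X] = 16 · (3/4)^{3} = 27/4 ≈ 6.75.


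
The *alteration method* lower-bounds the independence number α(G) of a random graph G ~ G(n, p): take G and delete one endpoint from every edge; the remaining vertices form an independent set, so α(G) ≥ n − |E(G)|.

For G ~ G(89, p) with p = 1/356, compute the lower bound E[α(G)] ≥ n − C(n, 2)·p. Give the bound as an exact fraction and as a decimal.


E[|E(G)|] = C(89, 2)·p = 3916 · (1/356) = 11.
E[α(G)] ≥ n − E[|E(G)|] = 89 − 11 = 78.
Numerically: ≈ 78.000000.
(This is only a lower bound; the true E[α(G)] may be larger.)

E[α(G)] ≥ 78 ≈ 78.000000.
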